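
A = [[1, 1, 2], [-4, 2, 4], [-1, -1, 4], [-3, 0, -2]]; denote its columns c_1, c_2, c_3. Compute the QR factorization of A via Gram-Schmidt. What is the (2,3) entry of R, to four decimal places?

r_{23} = 1.5430

c_1 = (1, -4, -1, -3); ‖c_1‖ = 5.1962, so e_1 = (0.1925, -0.7698, -0.1925, -0.5774).
e_1·c_2 = 0.1925·1 + (-0.7698)·2 + (-0.1925)·(-1) + (-0.5774)·0 = -1.1547.
u_2 = c_2 + 1.1547·e_1 = (1.2222, 1.1111, -1.2222, -0.6667).
‖u_2‖ = 2.1602, so e_2 = (0.5658, 0.5143, -0.5658, -0.3086).
r_{23} = e_2·c_3 = 1.5430.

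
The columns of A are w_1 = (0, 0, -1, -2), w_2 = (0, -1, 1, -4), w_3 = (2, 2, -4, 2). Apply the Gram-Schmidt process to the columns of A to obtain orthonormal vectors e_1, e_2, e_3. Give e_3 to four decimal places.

e_3 = (0.9880, 0.1446, 0.0482, -0.0241)

w_1 = (0, 0, -1, -2); ‖w_1‖ = 2.2361, so e_1 = (0.0000, 0.0000, -0.4472, -0.8944).
e_1·w_2 = 0.0000·0 + 0.0000·(-1) + (-0.4472)·1 + (-0.8944)·(-4) = 3.1305.
u_2 = w_2 − 3.1305·e_1 = (0.0000, -1.0000, 2.4000, -1.2000).
‖u_2‖ = 2.8636, so e_2 = (0.0000, -0.3492, 0.8381, -0.4191).
e_1·w_3 = 0.0000·2 + 0.0000·2 + (-0.4472)·(-4) + (-0.8944)·2 = 0.0000; e_2·w_3 = 0.0000·2 + (-0.3492)·2 + 0.8381·(-4) + (-0.4191)·2 = -4.8890.
u_3 = w_3 + 0.0000·e_1 + 4.8890·e_2 = (2.0000, 0.2927, 0.0976, -0.0488).
‖u_3‖ = 2.0242, so e_3 = (0.9880, 0.1446, 0.0482, -0.0241).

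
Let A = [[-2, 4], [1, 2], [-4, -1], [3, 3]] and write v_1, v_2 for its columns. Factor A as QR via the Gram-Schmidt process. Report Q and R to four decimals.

v_1 = (-2, 1, -4, 3); ‖v_1‖ = 5.4772, so q_1 = (-0.3651, 0.1826, -0.7303, 0.5477).
q_1·v_2 = (-0.3651)·4 + 0.1826·2 + (-0.7303)·(-1) + 0.5477·3 = 1.2780.
u_2 = v_2 − 1.2780·q_1 = (4.4667, 1.7667, -0.0667, 2.3000).
‖u_2‖ = 5.3260, so q_2 = (0.8386, 0.3317, -0.0125, 0.4318).

Q = [[-0.3651, 0.8386], [0.1826, 0.3317], [-0.7303, -0.0125], [0.5477, 0.4318]], R = [[5.4772, 1.2780], [0.0000, 5.3260]]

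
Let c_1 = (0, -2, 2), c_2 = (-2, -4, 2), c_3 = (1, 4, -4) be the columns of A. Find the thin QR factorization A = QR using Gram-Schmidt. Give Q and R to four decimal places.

Q = [[0.0000, -0.8165, 0.5774], [-0.7071, -0.4082, -0.5774], [0.7071, -0.4082, -0.5774]], R = [[2.8284, 4.2426, -5.6569], [0.0000, 2.4495, -0.8165], [0.0000, 0.0000, 0.5774]]

c_1 = (0, -2, 2); ‖c_1‖ = 2.8284, so e_1 = (0.0000, -0.7071, 0.7071).
e_1·c_2 = 0.0000·(-2) + (-0.7071)·(-4) + 0.7071·2 = 4.2426.
u_2 = c_2 − 4.2426·e_1 = (-2.0000, -1.0000, -1.0000).
‖u_2‖ = 2.4495, so e_2 = (-0.8165, -0.4082, -0.4082).
e_1·c_3 = 0.0000·1 + (-0.7071)·4 + 0.7071·(-4) = -5.6569; e_2·c_3 = (-0.8165)·1 + (-0.4082)·4 + (-0.4082)·(-4) = -0.8165.
u_3 = c_3 + 5.6569·e_1 + 0.8165·e_2 = (0.3333, -0.3333, -0.3333).
‖u_3‖ = 0.5774, so e_3 = (0.5774, -0.5774, -0.5774).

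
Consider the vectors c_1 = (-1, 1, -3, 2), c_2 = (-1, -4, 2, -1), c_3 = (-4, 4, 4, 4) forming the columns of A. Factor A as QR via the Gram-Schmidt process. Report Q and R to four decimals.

Q = [[-0.2582, -0.4644, -0.5583], [0.2582, -0.8751, 0.3257], [-0.7746, -0.0536, 0.6048], [0.5164, 0.1250, 0.4652]], R = [[3.8730, -2.8402, 1.0328], [0.0000, 3.7327, -1.3574], [0.0000, 0.0000, 7.8161]]

c_1 = (-1, 1, -3, 2); ‖c_1‖ = 3.8730, so q_1 = (-0.2582, 0.2582, -0.7746, 0.5164).
q_1·c_2 = (-0.2582)·(-1) + 0.2582·(-4) + (-0.7746)·2 + 0.5164·(-1) = -2.8402.
u_2 = c_2 + 2.8402·q_1 = (-1.7333, -3.2667, -0.2000, 0.4667).
‖u_2‖ = 3.7327, so q_2 = (-0.4644, -0.8751, -0.0536, 0.1250).
q_1·c_3 = (-0.2582)·(-4) + 0.2582·4 + (-0.7746)·4 + 0.5164·4 = 1.0328; q_2·c_3 = (-0.4644)·(-4) + (-0.8751)·4 + (-0.0536)·4 + 0.1250·4 = -1.3574.
u_3 = c_3 − 1.0328·q_1 + 1.3574·q_2 = (-4.3636, 2.5455, 4.7273, 3.6364).
‖u_3‖ = 7.8161, so q_3 = (-0.5583, 0.3257, 0.6048, 0.4652).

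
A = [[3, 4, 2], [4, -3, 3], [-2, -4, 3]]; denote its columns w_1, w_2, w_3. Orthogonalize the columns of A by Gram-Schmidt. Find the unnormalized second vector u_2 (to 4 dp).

w_1 = (3, 4, -2); ‖w_1‖ = 5.3852, so q_1 = (0.5571, 0.7428, -0.3714).
q_1·w_2 = 0.5571·4 + 0.7428·(-3) + (-0.3714)·(-4) = 1.4856.
u_2 = w_2 − 1.4856·q_1 = (3.1724, -4.1034, -3.4483).

u_2 = (3.1724, -4.1034, -3.4483)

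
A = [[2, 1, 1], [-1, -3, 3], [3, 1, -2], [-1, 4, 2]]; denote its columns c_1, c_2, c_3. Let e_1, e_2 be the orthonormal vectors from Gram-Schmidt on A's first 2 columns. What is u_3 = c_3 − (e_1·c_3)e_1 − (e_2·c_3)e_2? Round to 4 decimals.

u_3 = (2.1928, 2.4422, -0.2031, 1.3342)

c_1 = (2, -1, 3, -1); ‖c_1‖ = 3.8730, so e_1 = (0.5164, -0.2582, 0.7746, -0.2582).
e_1·c_2 = 0.5164·1 + (-0.2582)·(-3) + 0.7746·1 + (-0.2582)·4 = 1.0328.
u_2 = c_2 − 1.0328·e_1 = (0.4667, -2.7333, 0.2000, 4.2667).
‖u_2‖ = 5.0925, so e_2 = (0.0916, -0.5367, 0.0393, 0.8378).
e_1·c_3 = 0.5164·1 + (-0.2582)·3 + 0.7746·(-2) + (-0.2582)·2 = -2.3238; e_2·c_3 = 0.0916·1 + (-0.5367)·3 + 0.0393·(-2) + 0.8378·2 = 0.0785.
u_3 = c_3 + 2.3238·e_1 − 0.0785·e_2 = (2.1928, 2.4422, -0.2031, 1.3342).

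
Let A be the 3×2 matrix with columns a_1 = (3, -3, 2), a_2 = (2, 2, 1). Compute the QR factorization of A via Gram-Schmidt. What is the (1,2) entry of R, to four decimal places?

r_{12} = 0.4264

a_1 = (3, -3, 2); ‖a_1‖ = 4.6904, so q_1 = (0.6396, -0.6396, 0.4264).
r_{12} = q_1·a_2 = 0.4264.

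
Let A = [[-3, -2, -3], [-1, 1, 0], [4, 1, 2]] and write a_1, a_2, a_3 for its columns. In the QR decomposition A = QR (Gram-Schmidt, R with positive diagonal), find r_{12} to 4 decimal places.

a_1 = (-3, -1, 4); ‖a_1‖ = 5.0990, so q_1 = (-0.5883, -0.1961, 0.7845).
r_{12} = q_1·a_2 = 1.7650.

r_{12} = 1.7650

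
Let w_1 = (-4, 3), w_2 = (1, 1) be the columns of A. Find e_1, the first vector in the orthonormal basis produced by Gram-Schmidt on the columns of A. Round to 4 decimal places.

w_1 = (-4, 3); ‖w_1‖ = 5.0000, so e_1 = (-0.8000, 0.6000).

e_1 = (-0.8000, 0.6000)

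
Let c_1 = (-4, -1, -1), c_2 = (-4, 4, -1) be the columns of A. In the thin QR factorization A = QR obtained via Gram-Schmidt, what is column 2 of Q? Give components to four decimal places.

e_1 = c_1/‖c_1‖ = (-4, -1, -1)/4.2426 = (-0.9428, -0.2357, -0.2357).
r_{12} = e_1·c_2 = 3.0641.
u_2 = c_2 − 3.0641·e_1 = (-1.1111, 4.7222, -0.2778).
‖u_2‖ = 4.8591, so e_2 = (-0.2287, 0.9718, -0.0572).

e_2 = (-0.2287, 0.9718, -0.0572)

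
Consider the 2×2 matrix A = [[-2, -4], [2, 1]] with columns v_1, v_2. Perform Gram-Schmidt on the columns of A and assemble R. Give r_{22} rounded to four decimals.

r_{22} = 2.1213

e_1 = v_1/‖v_1‖ = (-2, 2)/2.8284 = (-0.7071, 0.7071).
r_{12} = e_1·v_2 = 3.5355.
u_2 = v_2 − 3.5355·e_1 = (-1.5000, -1.5000).
r_{22} = ‖u_2‖ = 2.1213.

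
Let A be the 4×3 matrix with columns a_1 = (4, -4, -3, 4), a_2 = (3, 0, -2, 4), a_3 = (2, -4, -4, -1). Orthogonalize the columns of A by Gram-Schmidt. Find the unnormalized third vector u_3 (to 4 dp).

u_3 = (0.3944, 0.7324, -2.5352, -1.5634)

a_1 = (4, -4, -3, 4); ‖a_1‖ = 7.5498, so e_1 = (0.5298, -0.5298, -0.3974, 0.5298).
e_1·a_2 = 0.5298·3 + (-0.5298)·0 + (-0.3974)·(-2) + 0.5298·4 = 4.5034.
u_2 = a_2 − 4.5034·e_1 = (0.6140, 2.3860, -0.2105, 1.6140).
‖u_2‖ = 2.9528, so e_2 = (0.2079, 0.8080, -0.0713, 0.5466).
e_1·a_3 = 0.5298·2 + (-0.5298)·(-4) + (-0.3974)·(-4) + 0.5298·(-1) = 4.2385; e_2·a_3 = 0.2079·2 + 0.8080·(-4) + (-0.0713)·(-4) + 0.5466·(-1) = -3.0776.
u_3 = a_3 − 4.2385·e_1 + 3.0776·e_2 = (0.3944, 0.7324, -2.5352, -1.5634).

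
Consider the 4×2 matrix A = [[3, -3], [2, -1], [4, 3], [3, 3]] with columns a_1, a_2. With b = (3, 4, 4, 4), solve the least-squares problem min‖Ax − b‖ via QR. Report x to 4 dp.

x = (1.1929, -0.0332)

q_1 = a_1/‖a_1‖ = (3, 2, 4, 3)/6.1644 = (0.4867, 0.3244, 0.6489, 0.4867).
r_{12} = q_1·a_2 = 1.6222.
u_2 = a_2 − 1.6222·q_1 = (-3.7895, -1.5263, 1.9474, 2.2105).
‖u_2‖ = 5.0367, so q_2 = (-0.7524, -0.3030, 0.3866, 0.4389).
Qᵀb = (7.3000, -0.1672).
Back-substitute: x_2 = -0.1672/5.0367 = -0.0332.
x_1 = (7.3000 − 1.6222·(-0.0332))/6.1644 = 1.1929.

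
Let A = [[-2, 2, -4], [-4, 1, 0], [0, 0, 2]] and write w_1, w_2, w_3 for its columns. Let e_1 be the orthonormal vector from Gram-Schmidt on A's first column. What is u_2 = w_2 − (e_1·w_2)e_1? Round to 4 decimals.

u_2 = (1.2000, -0.6000, 0.0000)

w_1 = (-2, -4, 0); ‖w_1‖ = 4.4721, so e_1 = (-0.4472, -0.8944, 0.0000).
e_1·w_2 = (-0.4472)·2 + (-0.8944)·1 + 0.0000·0 = -1.7889.
u_2 = w_2 + 1.7889·e_1 = (1.2000, -0.6000, 0.0000).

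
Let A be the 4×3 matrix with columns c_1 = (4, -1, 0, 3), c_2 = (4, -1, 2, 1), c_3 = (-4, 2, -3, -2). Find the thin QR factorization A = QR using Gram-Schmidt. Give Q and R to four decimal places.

c_1 = (4, -1, 0, 3); ‖c_1‖ = 5.0990, so q_1 = (0.7845, -0.1961, 0.0000, 0.5883).
q_1·c_2 = 0.7845·4 + (-0.1961)·(-1) + 0.0000·2 + 0.5883·1 = 3.9223.
u_2 = c_2 − 3.9223·q_1 = (0.9231, -0.2308, 2.0000, -1.3077).
‖u_2‖ = 2.5720, so q_2 = (0.3589, -0.0897, 0.7776, -0.5084).
q_1·c_3 = 0.7845·(-4) + (-0.1961)·2 + 0.0000·(-3) + 0.5883·(-2) = -4.7068; q_2·c_3 = 0.3589·(-4) + (-0.0897)·2 + 0.7776·(-3) + (-0.5084)·(-2) = -2.9309.
u_3 = c_3 + 4.7068·q_1 + 2.9309·q_2 = (0.7442, 0.8140, -0.7209, -0.7209).
‖u_3‖ = 1.5019, so q_3 = (0.4955, 0.5419, -0.4800, -0.4800).

Q = [[0.7845, 0.3589, 0.4955], [-0.1961, -0.0897, 0.5419], [0.0000, 0.7776, -0.4800], [0.5883, -0.5084, -0.4800]], R = [[5.0990, 3.9223, -4.7068], [0.0000, 2.5720, -2.9309], [0.0000, 0.0000, 1.5019]]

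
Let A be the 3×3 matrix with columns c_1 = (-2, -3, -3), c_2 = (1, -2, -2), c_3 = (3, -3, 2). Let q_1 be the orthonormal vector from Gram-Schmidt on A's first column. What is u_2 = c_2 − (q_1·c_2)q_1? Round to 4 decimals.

c_1 = (-2, -3, -3); ‖c_1‖ = 4.6904, so q_1 = (-0.4264, -0.6396, -0.6396).
q_1·c_2 = (-0.4264)·1 + (-0.6396)·(-2) + (-0.6396)·(-2) = 2.1320.
u_2 = c_2 − 2.1320·q_1 = (1.9091, -0.6364, -0.6364).

u_2 = (1.9091, -0.6364, -0.6364)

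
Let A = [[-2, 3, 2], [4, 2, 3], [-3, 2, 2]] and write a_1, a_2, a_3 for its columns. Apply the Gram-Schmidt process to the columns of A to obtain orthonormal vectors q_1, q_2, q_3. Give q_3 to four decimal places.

q_3 = (-0.6410, 0.2289, 0.7326)

q_1 = a_1/‖a_1‖ = (-2, 4, -3)/5.3852 = (-0.3714, 0.7428, -0.5571).
r_{12} = q_1·a_2 = -0.7428.
u_2 = a_2 + 0.7428·q_1 = (2.7241, 2.5517, 1.5862).
‖u_2‖ = 4.0556, so q_2 = (0.6717, 0.6292, 0.3911).
r_{13} = q_1·a_3 = 0.3714; r_{23} = q_2·a_3 = 4.0131.
u_3 = a_3 − 0.3714·q_1 − 4.0131·q_2 = (-0.5577, 0.1992, 0.6373).
‖u_3‖ = 0.8700, so q_3 = (-0.6410, 0.2289, 0.7326).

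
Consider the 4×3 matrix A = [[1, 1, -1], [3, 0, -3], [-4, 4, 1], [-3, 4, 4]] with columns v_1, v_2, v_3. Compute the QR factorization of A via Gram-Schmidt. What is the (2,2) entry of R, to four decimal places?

r_{22} = 3.4888

v_1 = (1, 3, -4, -3); ‖v_1‖ = 5.9161, so e_1 = (0.1690, 0.5071, -0.6761, -0.5071).
e_1·v_2 = 0.1690·1 + 0.5071·0 + (-0.6761)·4 + (-0.5071)·4 = -4.5638.
u_2 = v_2 + 4.5638·e_1 = (1.7714, 2.3143, 0.9143, 1.6857).
r_{22} = ‖u_2‖ = 3.4888.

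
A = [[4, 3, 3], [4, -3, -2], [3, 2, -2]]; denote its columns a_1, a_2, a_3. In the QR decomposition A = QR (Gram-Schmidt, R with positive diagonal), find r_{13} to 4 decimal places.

r_{13} = -0.3123

e_1 = a_1/‖a_1‖ = (4, 4, 3)/6.4031 = (0.6247, 0.6247, 0.4685).
r_{13} = e_1·a_3 = -0.3123.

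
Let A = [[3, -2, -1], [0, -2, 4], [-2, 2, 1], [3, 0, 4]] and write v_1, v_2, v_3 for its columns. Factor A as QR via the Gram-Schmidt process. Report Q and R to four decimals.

v_1 = (3, 0, -2, 3); ‖v_1‖ = 4.6904, so e_1 = (0.6396, 0.0000, -0.4264, 0.6396).
e_1·v_2 = 0.6396·(-2) + 0.0000·(-2) + (-0.4264)·2 + 0.6396·0 = -2.1320.
u_2 = v_2 + 2.1320·e_1 = (-0.6364, -2.0000, 1.0909, 1.3636).
‖u_2‖ = 2.7303, so e_2 = (-0.2331, -0.7325, 0.3996, 0.4994).
e_1·v_3 = 0.6396·(-1) + 0.0000·4 + (-0.4264)·1 + 0.6396·4 = 1.4924; e_2·v_3 = (-0.2331)·(-1) + (-0.7325)·4 + 0.3996·1 + 0.4994·4 = -0.2997.
u_3 = v_3 − 1.4924·e_1 + 0.2997·e_2 = (-2.0244, 3.7805, 1.7561, 3.1951).
‖u_3‖ = 5.6288, so e_3 = (-0.3597, 0.6716, 0.3120, 0.5676).

Q = [[0.6396, -0.2331, -0.3597], [0.0000, -0.7325, 0.6716], [-0.4264, 0.3996, 0.3120], [0.6396, 0.4994, 0.5676]], R = [[4.6904, -2.1320, 1.4924], [0.0000, 2.7303, -0.2997], [0.0000, 0.0000, 5.6288]]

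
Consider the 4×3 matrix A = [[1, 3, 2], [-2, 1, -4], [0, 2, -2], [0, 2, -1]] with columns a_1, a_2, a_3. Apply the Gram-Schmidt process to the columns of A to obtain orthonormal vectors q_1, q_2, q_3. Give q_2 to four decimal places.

a_1 = (1, -2, 0, 0); ‖a_1‖ = 2.2361, so q_1 = (0.4472, -0.8944, 0.0000, 0.0000).
q_1·a_2 = 0.4472·3 + (-0.8944)·1 + 0.0000·2 + 0.0000·2 = 0.4472.
u_2 = a_2 − 0.4472·q_1 = (2.8000, 1.4000, 2.0000, 2.0000).
‖u_2‖ = 4.2190, so q_2 = (0.6637, 0.3318, 0.4740, 0.4740).

q_2 = (0.6637, 0.3318, 0.4740, 0.4740)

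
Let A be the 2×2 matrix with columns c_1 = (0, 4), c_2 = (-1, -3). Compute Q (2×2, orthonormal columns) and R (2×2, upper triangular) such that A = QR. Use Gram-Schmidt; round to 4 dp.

Q = [[0.0000, -1.0000], [1.0000, 0.0000]], R = [[4.0000, -3.0000], [0.0000, 1.0000]]

q_1 = c_1/‖c_1‖ = (0, 4)/4.0000 = (0.0000, 1.0000).
r_{12} = q_1·c_2 = -3.0000.
u_2 = c_2 + 3.0000·q_1 = (-1.0000, 0.0000).
‖u_2‖ = 1.0000, so q_2 = (-1.0000, 0.0000).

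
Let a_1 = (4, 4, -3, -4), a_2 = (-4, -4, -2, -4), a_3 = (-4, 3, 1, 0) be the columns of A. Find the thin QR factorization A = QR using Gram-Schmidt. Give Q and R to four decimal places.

Q = [[0.5298, -0.4653, -0.6898], [0.5298, -0.4653, 0.7066], [-0.3974, -0.3564, 0.1337], [-0.5298, -0.6633, -0.0836]], R = [[7.5498, -1.3245, -0.9272], [0.0000, 7.0884, 0.1089], [0.0000, 0.0000, 5.0128]]

a_1 = (4, 4, -3, -4); ‖a_1‖ = 7.5498, so e_1 = (0.5298, 0.5298, -0.3974, -0.5298).
e_1·a_2 = 0.5298·(-4) + 0.5298·(-4) + (-0.3974)·(-2) + (-0.5298)·(-4) = -1.3245.
u_2 = a_2 + 1.3245·e_1 = (-3.2982, -3.2982, -2.5263, -4.7018).
‖u_2‖ = 7.0884, so e_2 = (-0.4653, -0.4653, -0.3564, -0.6633).
e_1·a_3 = 0.5298·(-4) + 0.5298·3 + (-0.3974)·1 + (-0.5298)·0 = -0.9272; e_2·a_3 = (-0.4653)·(-4) + (-0.4653)·3 + (-0.3564)·1 + (-0.6633)·0 = 0.1089.
u_3 = a_3 + 0.9272·e_1 − 0.1089·e_2 = (-3.4581, 3.5419, 0.6704, -0.4190).
‖u_3‖ = 5.0128, so e_3 = (-0.6898, 0.7066, 0.1337, -0.0836).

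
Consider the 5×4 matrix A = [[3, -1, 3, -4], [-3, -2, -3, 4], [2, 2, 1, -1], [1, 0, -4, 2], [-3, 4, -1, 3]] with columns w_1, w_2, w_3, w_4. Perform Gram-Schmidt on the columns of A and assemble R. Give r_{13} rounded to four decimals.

r_{13} = 3.3588

e_1 = w_1/‖w_1‖ = (3, -3, 2, 1, -3)/5.6569 = (0.5303, -0.5303, 0.3536, 0.1768, -0.5303).
r_{13} = e_1·w_3 = 3.3588.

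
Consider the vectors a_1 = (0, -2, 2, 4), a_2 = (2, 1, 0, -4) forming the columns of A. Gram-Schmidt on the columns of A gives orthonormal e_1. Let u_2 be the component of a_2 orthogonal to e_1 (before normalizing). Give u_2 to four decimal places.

a_1 = (0, -2, 2, 4); ‖a_1‖ = 4.8990, so e_1 = (0.0000, -0.4082, 0.4082, 0.8165).
e_1·a_2 = 0.0000·2 + (-0.4082)·1 + 0.4082·0 + 0.8165·(-4) = -3.6742.
u_2 = a_2 + 3.6742·e_1 = (2.0000, -0.5000, 1.5000, -1.0000).

u_2 = (2.0000, -0.5000, 1.5000, -1.0000)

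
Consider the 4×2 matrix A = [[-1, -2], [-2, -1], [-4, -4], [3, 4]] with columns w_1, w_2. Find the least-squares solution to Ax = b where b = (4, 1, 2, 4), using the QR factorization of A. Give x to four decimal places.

w_1 = (-1, -2, -4, 3); ‖w_1‖ = 5.4772, so e_1 = (-0.1826, -0.3651, -0.7303, 0.5477).
e_1·w_2 = (-0.1826)·(-2) + (-0.3651)·(-1) + (-0.7303)·(-4) + 0.5477·4 = 5.8424.
u_2 = w_2 − 5.8424·e_1 = (-0.9333, 1.1333, 0.2667, 0.8000).
‖u_2‖ = 1.6931, so e_2 = (-0.5512, 0.6694, 0.1575, 0.4725).
Qᵀb = (-0.3651, 0.6694).
Back-substitute: x_2 = 0.6694/1.6931 = 0.3953.
x_1 = (-0.3651 − 5.8424·0.3953)/5.4772 = -0.4884.

x = (-0.4884, 0.3953)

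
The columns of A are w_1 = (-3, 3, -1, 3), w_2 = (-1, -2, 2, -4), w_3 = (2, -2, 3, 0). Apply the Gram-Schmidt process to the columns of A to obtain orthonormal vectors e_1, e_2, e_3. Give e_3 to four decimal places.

e_3 = (0.0604, -0.1363, 0.8622, 0.4842)

w_1 = (-3, 3, -1, 3); ‖w_1‖ = 5.2915, so e_1 = (-0.5669, 0.5669, -0.1890, 0.5669).
e_1·w_2 = (-0.5669)·(-1) + 0.5669·(-2) + (-0.1890)·2 + 0.5669·(-4) = -3.2127.
u_2 = w_2 + 3.2127·e_1 = (-2.8214, -0.1786, 1.3929, -2.1786).
‖u_2‖ = 3.8313, so e_2 = (-0.7364, -0.0466, 0.3636, -0.5686).
e_1·w_3 = (-0.5669)·2 + 0.5669·(-2) + (-0.1890)·3 + 0.5669·0 = -2.8347; e_2·w_3 = (-0.7364)·2 + (-0.0466)·(-2) + 0.3636·3 + (-0.5686)·0 = -0.2890.
u_3 = w_3 + 2.8347·e_1 + 0.2890·e_2 = (0.1800, -0.4063, 2.5693, 1.4428).
‖u_3‖ = 2.9801, so e_3 = (0.0604, -0.1363, 0.8622, 0.4842).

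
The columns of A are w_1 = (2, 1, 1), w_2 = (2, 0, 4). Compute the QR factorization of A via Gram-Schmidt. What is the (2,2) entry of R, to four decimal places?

r_{22} = 3.0551

w_1 = (2, 1, 1); ‖w_1‖ = 2.4495, so e_1 = (0.8165, 0.4082, 0.4082).
e_1·w_2 = 0.8165·2 + 0.4082·0 + 0.4082·4 = 3.2660.
u_2 = w_2 − 3.2660·e_1 = (-0.6667, -1.3333, 2.6667).
r_{22} = ‖u_2‖ = 3.0551.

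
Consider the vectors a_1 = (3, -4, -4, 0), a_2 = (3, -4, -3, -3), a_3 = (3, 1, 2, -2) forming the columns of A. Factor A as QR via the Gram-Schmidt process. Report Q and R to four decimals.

Q = [[0.4685, 0.0944, 0.8764], [-0.6247, -0.1259, 0.2996], [-0.6247, 0.1967, 0.3577], [0.0000, -0.9678, 0.1192]], R = [[6.4031, 5.7784, -0.4685], [0.0000, 3.1000, 2.4863], [0.0000, 0.0000, 3.4057]]

a_1 = (3, -4, -4, 0); ‖a_1‖ = 6.4031, so e_1 = (0.4685, -0.6247, -0.6247, 0.0000).
e_1·a_2 = 0.4685·3 + (-0.6247)·(-4) + (-0.6247)·(-3) + 0.0000·(-3) = 5.7784.
u_2 = a_2 − 5.7784·e_1 = (0.2927, -0.3902, 0.6098, -3.0000).
‖u_2‖ = 3.1000, so e_2 = (0.0944, -0.1259, 0.1967, -0.9678).
e_1·a_3 = 0.4685·3 + (-0.6247)·1 + (-0.6247)·2 + 0.0000·(-2) = -0.4685; e_2·a_3 = 0.0944·3 + (-0.1259)·1 + 0.1967·2 + (-0.9678)·(-2) = 2.4863.
u_3 = a_3 + 0.4685·e_1 − 2.4863·e_2 = (2.9848, 1.0203, 1.2183, 0.4061).
‖u_3‖ = 3.4057, so e_3 = (0.8764, 0.2996, 0.3577, 0.1192).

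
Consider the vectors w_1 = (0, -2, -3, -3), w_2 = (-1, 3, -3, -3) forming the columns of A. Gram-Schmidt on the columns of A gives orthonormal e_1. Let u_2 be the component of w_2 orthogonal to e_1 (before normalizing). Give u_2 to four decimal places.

w_1 = (0, -2, -3, -3); ‖w_1‖ = 4.6904, so e_1 = (0.0000, -0.4264, -0.6396, -0.6396).
e_1·w_2 = 0.0000·(-1) + (-0.4264)·3 + (-0.6396)·(-3) + (-0.6396)·(-3) = 2.5584.
u_2 = w_2 − 2.5584·e_1 = (-1.0000, 4.0909, -1.3636, -1.3636).

u_2 = (-1.0000, 4.0909, -1.3636, -1.3636)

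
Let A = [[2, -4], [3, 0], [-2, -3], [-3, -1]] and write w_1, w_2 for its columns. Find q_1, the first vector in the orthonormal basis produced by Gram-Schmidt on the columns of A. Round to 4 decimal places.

q_1 = (0.3922, 0.5883, -0.3922, -0.5883)

w_1 = (2, 3, -2, -3); ‖w_1‖ = 5.0990, so q_1 = (0.3922, 0.5883, -0.3922, -0.5883).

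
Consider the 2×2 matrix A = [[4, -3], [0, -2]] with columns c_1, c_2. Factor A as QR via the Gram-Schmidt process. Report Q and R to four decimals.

Q = [[1.0000, 0.0000], [0.0000, -1.0000]], R = [[4.0000, -3.0000], [0.0000, 2.0000]]

c_1 = (4, 0); ‖c_1‖ = 4.0000, so q_1 = (1.0000, 0.0000).
q_1·c_2 = 1.0000·(-3) + 0.0000·(-2) = -3.0000.
u_2 = c_2 + 3.0000·q_1 = (0.0000, -2.0000).
‖u_2‖ = 2.0000, so q_2 = (0.0000, -1.0000).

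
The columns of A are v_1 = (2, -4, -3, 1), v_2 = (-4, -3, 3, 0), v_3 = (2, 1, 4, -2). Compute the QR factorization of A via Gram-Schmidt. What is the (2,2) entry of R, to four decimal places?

r_{22} = 5.7591

v_1 = (2, -4, -3, 1); ‖v_1‖ = 5.4772, so e_1 = (0.3651, -0.7303, -0.5477, 0.1826).
e_1·v_2 = 0.3651·(-4) + (-0.7303)·(-3) + (-0.5477)·3 + 0.1826·0 = -0.9129.
u_2 = v_2 + 0.9129·e_1 = (-3.6667, -3.6667, 2.5000, 0.1667).
r_{22} = ‖u_2‖ = 5.7591.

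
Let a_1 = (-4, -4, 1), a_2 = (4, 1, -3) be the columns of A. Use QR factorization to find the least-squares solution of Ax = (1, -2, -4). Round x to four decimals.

a_1 = (-4, -4, 1); ‖a_1‖ = 5.7446, so q_1 = (-0.6963, -0.6963, 0.1741).
q_1·a_2 = (-0.6963)·4 + (-0.6963)·1 + 0.1741·(-3) = -4.0038.
u_2 = a_2 + 4.0038·q_1 = (1.2121, -1.7879, -2.3030).
‖u_2‖ = 3.1575, so q_2 = (0.3839, -0.5662, -0.7294).
Qᵀb = (0.0000, 4.4339).
Back-substitute: x_2 = 4.4339/3.1575 = 1.4043.
x_1 = (0.0000 + 4.0038·1.4043)/5.7446 = 0.9787.

x = (0.9787, 1.4043)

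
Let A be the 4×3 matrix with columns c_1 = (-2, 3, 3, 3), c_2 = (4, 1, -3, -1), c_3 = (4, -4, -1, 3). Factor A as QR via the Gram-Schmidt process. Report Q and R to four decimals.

Q = [[-0.3592, 0.6905, 0.4057], [0.5388, 0.6291, -0.5595], [0.5388, -0.3222, 0.1166], [0.5388, 0.1534, 0.7133]], R = [[5.5678, -3.0533, -2.5145], [0.0000, 4.2045, 1.0281], [0.0000, 0.0000, 5.8839]]

c_1 = (-2, 3, 3, 3); ‖c_1‖ = 5.5678, so q_1 = (-0.3592, 0.5388, 0.5388, 0.5388).
q_1·c_2 = (-0.3592)·4 + 0.5388·1 + 0.5388·(-3) + 0.5388·(-1) = -3.0533.
u_2 = c_2 + 3.0533·q_1 = (2.9032, 2.6452, -1.3548, 0.6452).
‖u_2‖ = 4.2045, so q_2 = (0.6905, 0.6291, -0.3222, 0.1534).
q_1·c_3 = (-0.3592)·4 + 0.5388·(-4) + 0.5388·(-1) + 0.5388·3 = -2.5145; q_2·c_3 = 0.6905·4 + 0.6291·(-4) + (-0.3222)·(-1) + 0.1534·3 = 1.0281.
u_3 = c_3 + 2.5145·q_1 − 1.0281·q_2 = (2.3869, -3.2920, 0.6861, 4.1971).
‖u_3‖ = 5.8839, so q_3 = (0.4057, -0.5595, 0.1166, 0.7133).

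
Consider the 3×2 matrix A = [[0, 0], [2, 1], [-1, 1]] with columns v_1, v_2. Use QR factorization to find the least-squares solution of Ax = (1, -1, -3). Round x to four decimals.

x = (0.6667, -2.3333)

v_1 = (0, 2, -1); ‖v_1‖ = 2.2361, so e_1 = (0.0000, 0.8944, -0.4472).
e_1·v_2 = 0.0000·0 + 0.8944·1 + (-0.4472)·1 = 0.4472.
u_2 = v_2 − 0.4472·e_1 = (0.0000, 0.6000, 1.2000).
‖u_2‖ = 1.3416, so e_2 = (0.0000, 0.4472, 0.8944).
Qᵀb = (0.4472, -3.1305).
Back-substitute: x_2 = -3.1305/1.3416 = -2.3333.
x_1 = (0.4472 − 0.4472·(-2.3333))/2.2361 = 0.6667.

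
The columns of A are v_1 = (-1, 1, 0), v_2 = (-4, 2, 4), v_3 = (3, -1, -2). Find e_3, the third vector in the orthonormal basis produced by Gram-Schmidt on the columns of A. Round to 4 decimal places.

v_1 = (-1, 1, 0); ‖v_1‖ = 1.4142, so e_1 = (-0.7071, 0.7071, 0.0000).
e_1·v_2 = (-0.7071)·(-4) + 0.7071·2 + 0.0000·4 = 4.2426.
u_2 = v_2 − 4.2426·e_1 = (-1.0000, -1.0000, 4.0000).
‖u_2‖ = 4.2426, so e_2 = (-0.2357, -0.2357, 0.9428).
e_1·v_3 = (-0.7071)·3 + 0.7071·(-1) + 0.0000·(-2) = -2.8284; e_2·v_3 = (-0.2357)·3 + (-0.2357)·(-1) + 0.9428·(-2) = -2.3570.
u_3 = v_3 + 2.8284·e_1 + 2.3570·e_2 = (0.4444, 0.4444, 0.2222).
‖u_3‖ = 0.6667, so e_3 = (0.6667, 0.6667, 0.3333).

e_3 = (0.6667, 0.6667, 0.3333)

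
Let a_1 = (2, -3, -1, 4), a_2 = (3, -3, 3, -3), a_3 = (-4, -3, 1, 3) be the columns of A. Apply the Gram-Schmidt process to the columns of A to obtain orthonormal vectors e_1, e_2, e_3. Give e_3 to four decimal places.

e_3 = (-0.7661, -0.4823, 0.4067, 0.1229)

a_1 = (2, -3, -1, 4); ‖a_1‖ = 5.4772, so e_1 = (0.3651, -0.5477, -0.1826, 0.7303).
e_1·a_2 = 0.3651·3 + (-0.5477)·(-3) + (-0.1826)·3 + 0.7303·(-3) = 0.0000.
u_2 = a_2 + 0.0000·e_1 = (3.0000, -3.0000, 3.0000, -3.0000).
‖u_2‖ = 6.0000, so e_2 = (0.5000, -0.5000, 0.5000, -0.5000).
e_1·a_3 = 0.3651·(-4) + (-0.5477)·(-3) + (-0.1826)·1 + 0.7303·3 = 2.1909; e_2·a_3 = 0.5000·(-4) + (-0.5000)·(-3) + 0.5000·1 + (-0.5000)·3 = -1.5000.
u_3 = a_3 − 2.1909·e_1 + 1.5000·e_2 = (-4.0500, -2.5500, 2.1500, 0.6500).
‖u_3‖ = 5.2868, so e_3 = (-0.7661, -0.4823, 0.4067, 0.1229).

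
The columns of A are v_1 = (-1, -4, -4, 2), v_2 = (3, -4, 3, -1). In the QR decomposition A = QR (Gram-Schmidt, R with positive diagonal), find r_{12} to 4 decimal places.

v_1 = (-1, -4, -4, 2); ‖v_1‖ = 6.0828, so e_1 = (-0.1644, -0.6576, -0.6576, 0.3288).
r_{12} = e_1·v_2 = -0.1644.

r_{12} = -0.1644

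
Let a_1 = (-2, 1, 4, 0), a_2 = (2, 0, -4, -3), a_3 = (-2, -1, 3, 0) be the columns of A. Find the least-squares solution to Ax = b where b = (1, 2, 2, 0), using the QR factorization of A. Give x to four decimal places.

e_1 = a_1/‖a_1‖ = (-2, 1, 4, 0)/4.5826 = (-0.4364, 0.2182, 0.8729, 0.0000).
r_{12} = e_1·a_2 = -4.3644.
u_2 = a_2 + 4.3644·e_1 = (0.0952, 0.9524, -0.1905, -3.0000).
‖u_2‖ = 3.1547, so e_2 = (0.0302, 0.3019, -0.0604, -0.9510).
r_{13} = e_1·a_3 = 3.2733; r_{23} = e_2·a_3 = -0.5434.
u_3 = a_3 − 3.2733·e_1 + 0.5434·e_2 = (-0.5550, -1.5502, 0.1100, -0.5167).
‖u_3‖ = 1.7293, so e_3 = (-0.3210, -0.8965, 0.0636, -0.2988).
Qᵀb = (1.7457, 0.5132, -1.9866).
Back-substitute: x_3 = -1.9866/1.7293 = -1.1488.
x_2 = (0.5132 + 0.5434·(-1.1488))/3.1547 = -0.0352.
x_1 = (1.7457 + 4.3644·(-0.0352) − 3.2733·(-1.1488))/4.5826 = 1.1680.

x = (1.1680, -0.0352, -1.1488)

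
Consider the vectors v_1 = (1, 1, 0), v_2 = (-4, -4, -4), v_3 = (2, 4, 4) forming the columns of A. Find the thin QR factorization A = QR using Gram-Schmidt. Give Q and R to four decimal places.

v_1 = (1, 1, 0); ‖v_1‖ = 1.4142, so q_1 = (0.7071, 0.7071, 0.0000).
q_1·v_2 = 0.7071·(-4) + 0.7071·(-4) + 0.0000·(-4) = -5.6569.
u_2 = v_2 + 5.6569·q_1 = (0.0000, 0.0000, -4.0000).
‖u_2‖ = 4.0000, so q_2 = (0.0000, 0.0000, -1.0000).
q_1·v_3 = 0.7071·2 + 0.7071·4 + 0.0000·4 = 4.2426; q_2·v_3 = (0.0000)·2 + (0.0000)·4 + (-1.0000)·4 = -4.0000.
u_3 = v_3 − 4.2426·q_1 + 4.0000·q_2 = (-1.0000, 1.0000, 0.0000).
‖u_3‖ = 1.4142, so q_3 = (-0.7071, 0.7071, 0.0000).

Q = [[0.7071, 0.0000, -0.7071], [0.7071, 0.0000, 0.7071], [0.0000, -1.0000, 0.0000]], R = [[1.4142, -5.6569, 4.2426], [0.0000, 4.0000, -4.0000], [0.0000, 0.0000, 1.4142]]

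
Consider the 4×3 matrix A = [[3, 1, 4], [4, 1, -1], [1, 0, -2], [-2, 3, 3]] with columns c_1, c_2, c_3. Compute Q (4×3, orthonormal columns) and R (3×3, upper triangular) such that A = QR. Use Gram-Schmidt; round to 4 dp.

c_1 = (3, 4, 1, -2); ‖c_1‖ = 5.4772, so q_1 = (0.5477, 0.7303, 0.1826, -0.3651).
q_1·c_2 = 0.5477·1 + 0.7303·1 + 0.1826·0 + (-0.3651)·3 = 0.1826.
u_2 = c_2 − 0.1826·q_1 = (0.9000, 0.8667, -0.0333, 3.0667).
‖u_2‖ = 3.3116, so q_2 = (0.2718, 0.2617, -0.0101, 0.9260).
q_1·c_3 = 0.5477·4 + 0.7303·(-1) + 0.1826·(-2) + (-0.3651)·3 = 0.0000; q_2·c_3 = 0.2718·4 + 0.2617·(-1) + (-0.0101)·(-2) + 0.9260·3 = 3.6236.
u_3 = c_3 + 0.0000·q_1 − 3.6236·q_2 = (3.0152, -1.9483, -1.9635, -0.3556).
‖u_3‖ = 4.1072, so q_3 = (0.7341, -0.4744, -0.4781, -0.0866).

Q = [[0.5477, 0.2718, 0.7341], [0.7303, 0.2617, -0.4744], [0.1826, -0.0101, -0.4781], [-0.3651, 0.9260, -0.0866]], R = [[5.4772, 0.1826, 0.0000], [0.0000, 3.3116, 3.6236], [0.0000, 0.0000, 4.1072]]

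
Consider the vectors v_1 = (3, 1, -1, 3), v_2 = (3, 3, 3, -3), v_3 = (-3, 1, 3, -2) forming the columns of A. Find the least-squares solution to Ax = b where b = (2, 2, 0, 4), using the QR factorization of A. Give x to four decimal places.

e_1 = v_1/‖v_1‖ = (3, 1, -1, 3)/4.4721 = (0.6708, 0.2236, -0.2236, 0.6708).
r_{12} = e_1·v_2 = 0.0000.
u_2 = v_2 + 0.0000·e_1 = (3.0000, 3.0000, 3.0000, -3.0000).
‖u_2‖ = 6.0000, so e_2 = (0.5000, 0.5000, 0.5000, -0.5000).
r_{13} = e_1·v_3 = -3.8013; r_{23} = e_2·v_3 = 1.5000.
u_3 = v_3 + 3.8013·e_1 − 1.5000·e_2 = (-1.2000, 1.1000, 1.4000, 1.3000).
‖u_3‖ = 2.5100, so e_3 = (-0.4781, 0.4383, 0.5578, 0.5179).
Qᵀb = (4.4721, 0.0000, 1.9920).
Back-substitute: x_3 = 1.9920/2.5100 = 0.7937.
x_2 = (0.0000 − 1.5000·0.7937)/6.0000 = -0.1984.
x_1 = (4.4721 + 0.0000·(-0.1984) + 3.8013·0.7937)/4.4721 = 1.6746.

x = (1.6746, -0.1984, 0.7937)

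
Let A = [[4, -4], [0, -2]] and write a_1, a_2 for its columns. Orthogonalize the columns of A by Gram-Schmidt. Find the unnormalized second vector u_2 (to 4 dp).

e_1 = a_1/‖a_1‖ = (4, 0)/4.0000 = (1.0000, 0.0000).
r_{12} = e_1·a_2 = -4.0000.
u_2 = a_2 + 4.0000·e_1 = (0.0000, -2.0000).

u_2 = (0.0000, -2.0000)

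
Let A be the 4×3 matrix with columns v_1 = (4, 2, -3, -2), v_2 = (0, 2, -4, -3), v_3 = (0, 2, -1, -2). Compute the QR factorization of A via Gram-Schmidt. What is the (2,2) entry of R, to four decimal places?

v_1 = (4, 2, -3, -2); ‖v_1‖ = 5.7446, so e_1 = (0.6963, 0.3482, -0.5222, -0.3482).
e_1·v_2 = 0.6963·0 + 0.3482·2 + (-0.5222)·(-4) + (-0.3482)·(-3) = 3.8297.
u_2 = v_2 − 3.8297·e_1 = (-2.6667, 0.6667, -2.0000, -1.6667).
r_{22} = ‖u_2‖ = 3.7859.

r_{22} = 3.7859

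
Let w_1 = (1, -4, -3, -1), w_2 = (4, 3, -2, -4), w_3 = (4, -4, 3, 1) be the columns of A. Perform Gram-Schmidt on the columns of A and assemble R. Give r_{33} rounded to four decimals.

q_1 = w_1/‖w_1‖ = (1, -4, -3, -1)/5.1962 = (0.1925, -0.7698, -0.5774, -0.1925).
r_{12} = q_1·w_2 = 0.3849.
u_2 = w_2 − 0.3849·q_1 = (3.9259, 3.2963, -1.7778, -3.9259).
‖u_2‖ = 6.6972, so q_2 = (0.5862, 0.4922, -0.2655, -0.5862).
r_{13} = q_1·w_3 = 1.9245; r_{23} = q_2·w_3 = -1.0065.
u_3 = w_3 − 1.9245·q_1 + 1.0065·q_2 = (4.2197, -2.0231, 3.8439, 0.7803).
r_{33} = ‖u_3‖ = 6.1060.

r_{33} = 6.1060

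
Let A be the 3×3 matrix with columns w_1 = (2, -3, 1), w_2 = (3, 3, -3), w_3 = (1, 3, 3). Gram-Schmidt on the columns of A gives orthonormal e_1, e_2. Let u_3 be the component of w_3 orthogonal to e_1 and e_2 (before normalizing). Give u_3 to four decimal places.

e_1 = w_1/‖w_1‖ = (2, -3, 1)/3.7417 = (0.5345, -0.8018, 0.2673).
r_{12} = e_1·w_2 = -1.6036.
u_2 = w_2 + 1.6036·e_1 = (3.8571, 1.7143, -2.5714).
‖u_2‖ = 4.9425, so e_2 = (0.7804, 0.3468, -0.5203).
r_{13} = e_1·w_3 = -1.0690; r_{23} = e_2·w_3 = 0.2601.
u_3 = w_3 + 1.0690·e_1 − 0.2601·e_2 = (1.3684, 2.0526, 3.4211).

u_3 = (1.3684, 2.0526, 3.4211)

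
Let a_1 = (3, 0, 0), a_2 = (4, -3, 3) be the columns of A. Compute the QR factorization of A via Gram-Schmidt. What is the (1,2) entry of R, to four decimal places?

a_1 = (3, 0, 0); ‖a_1‖ = 3.0000, so q_1 = (1.0000, 0.0000, 0.0000).
r_{12} = q_1·a_2 = 4.0000.

r_{12} = 4.0000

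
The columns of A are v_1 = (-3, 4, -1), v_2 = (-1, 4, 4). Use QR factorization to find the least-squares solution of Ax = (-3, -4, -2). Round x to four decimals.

x = (0.2370, -0.7441)

v_1 = (-3, 4, -1); ‖v_1‖ = 5.0990, so e_1 = (-0.5883, 0.7845, -0.1961).
e_1·v_2 = (-0.5883)·(-1) + 0.7845·4 + (-0.1961)·4 = 2.9417.
u_2 = v_2 − 2.9417·e_1 = (0.7308, 1.6923, 4.5769).
‖u_2‖ = 4.9342, so e_2 = (0.1481, 0.3430, 0.9276).
Qᵀb = (-0.9806, -3.6714).
Back-substitute: x_2 = -3.6714/4.9342 = -0.7441.
x_1 = (-0.9806 − 2.9417·(-0.7441))/5.0990 = 0.2370.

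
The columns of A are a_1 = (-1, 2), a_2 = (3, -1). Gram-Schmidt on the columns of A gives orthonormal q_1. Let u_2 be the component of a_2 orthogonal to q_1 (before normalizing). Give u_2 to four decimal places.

u_2 = (2.0000, 1.0000)

a_1 = (-1, 2); ‖a_1‖ = 2.2361, so q_1 = (-0.4472, 0.8944).
q_1·a_2 = (-0.4472)·3 + 0.8944·(-1) = -2.2361.
u_2 = a_2 + 2.2361·q_1 = (2.0000, 1.0000).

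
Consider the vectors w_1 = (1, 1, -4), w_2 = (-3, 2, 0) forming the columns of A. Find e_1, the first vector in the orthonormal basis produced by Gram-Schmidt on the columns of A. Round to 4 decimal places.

w_1 = (1, 1, -4); ‖w_1‖ = 4.2426, so e_1 = (0.2357, 0.2357, -0.9428).

e_1 = (0.2357, 0.2357, -0.9428)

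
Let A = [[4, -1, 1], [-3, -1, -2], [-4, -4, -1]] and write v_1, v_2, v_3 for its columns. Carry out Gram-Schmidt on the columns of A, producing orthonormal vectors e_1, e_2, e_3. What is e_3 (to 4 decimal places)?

e_3 = (-0.3532, -0.8830, 0.3091)

e_1 = v_1/‖v_1‖ = (4, -3, -4)/6.4031 = (0.6247, -0.4685, -0.6247).
r_{12} = e_1·v_2 = 2.3426.
u_2 = v_2 − 2.3426·e_1 = (-2.4634, 0.0976, -2.5366).
‖u_2‖ = 3.5373, so e_2 = (-0.6964, 0.0276, -0.7171).
r_{13} = e_1·v_3 = 2.1864; r_{23} = e_2·v_3 = -0.0345.
u_3 = v_3 − 2.1864·e_1 + 0.0345·e_2 = (-0.3899, -0.9747, 0.3411).
‖u_3‖ = 1.1038, so e_3 = (-0.3532, -0.8830, 0.3091).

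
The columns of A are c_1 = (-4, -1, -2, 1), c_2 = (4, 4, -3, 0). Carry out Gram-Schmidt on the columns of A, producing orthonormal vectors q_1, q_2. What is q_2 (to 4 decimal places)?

q_2 = (0.2568, 0.5938, -0.7542, 0.1123)

q_1 = c_1/‖c_1‖ = (-4, -1, -2, 1)/4.6904 = (-0.8528, -0.2132, -0.4264, 0.2132).
r_{12} = q_1·c_2 = -2.9848.
u_2 = c_2 + 2.9848·q_1 = (1.4545, 3.3636, -4.2727, 0.6364).
‖u_2‖ = 5.6649, so q_2 = (0.2568, 0.5938, -0.7542, 0.1123).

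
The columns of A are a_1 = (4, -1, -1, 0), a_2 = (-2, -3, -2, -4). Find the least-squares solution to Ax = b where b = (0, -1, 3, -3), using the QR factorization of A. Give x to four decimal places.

a_1 = (4, -1, -1, 0); ‖a_1‖ = 4.2426, so q_1 = (0.9428, -0.2357, -0.2357, 0.0000).
q_1·a_2 = 0.9428·(-2) + (-0.2357)·(-3) + (-0.2357)·(-2) + 0.0000·(-4) = -0.7071.
u_2 = a_2 + 0.7071·q_1 = (-1.3333, -3.1667, -2.1667, -4.0000).
‖u_2‖ = 5.7009, so q_2 = (-0.2339, -0.5555, -0.3801, -0.7016).
Qᵀb = (-0.4714, 1.5202).
Back-substitute: x_2 = 1.5202/5.7009 = 0.2667.
x_1 = (-0.4714 + 0.7071·0.2667)/4.2426 = -0.0667.

x = (-0.0667, 0.2667)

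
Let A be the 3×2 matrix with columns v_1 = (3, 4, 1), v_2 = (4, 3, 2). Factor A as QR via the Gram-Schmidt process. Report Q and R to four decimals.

v_1 = (3, 4, 1); ‖v_1‖ = 5.0990, so e_1 = (0.5883, 0.7845, 0.1961).
e_1·v_2 = 0.5883·4 + 0.7845·3 + 0.1961·2 = 5.0990.
u_2 = v_2 − 5.0990·e_1 = (1.0000, -1.0000, 1.0000).
‖u_2‖ = 1.7321, so e_2 = (0.5774, -0.5774, 0.5774).

Q = [[0.5883, 0.5774], [0.7845, -0.5774], [0.1961, 0.5774]], R = [[5.0990, 5.0990], [0.0000, 1.7321]]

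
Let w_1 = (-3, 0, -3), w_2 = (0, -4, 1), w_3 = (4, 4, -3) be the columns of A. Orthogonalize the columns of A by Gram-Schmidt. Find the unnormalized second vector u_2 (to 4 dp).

u_2 = (-0.5000, -4.0000, 0.5000)

q_1 = w_1/‖w_1‖ = (-3, 0, -3)/4.2426 = (-0.7071, 0.0000, -0.7071).
r_{12} = q_1·w_2 = -0.7071.
u_2 = w_2 + 0.7071·q_1 = (-0.5000, -4.0000, 0.5000).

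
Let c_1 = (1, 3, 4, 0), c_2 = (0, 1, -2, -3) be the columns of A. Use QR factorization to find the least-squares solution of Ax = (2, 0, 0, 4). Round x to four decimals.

x = (-0.0944, -0.8909)

c_1 = (1, 3, 4, 0); ‖c_1‖ = 5.0990, so e_1 = (0.1961, 0.5883, 0.7845, 0.0000).
e_1·c_2 = 0.1961·0 + 0.5883·1 + 0.7845·(-2) + 0.0000·(-3) = -0.9806.
u_2 = c_2 + 0.9806·e_1 = (0.1923, 1.5769, -1.2308, -3.0000).
‖u_2‖ = 3.6109, so e_2 = (0.0533, 0.4367, -0.3409, -0.8308).
Qᵀb = (0.3922, -3.2168).
Back-substitute: x_2 = -3.2168/3.6109 = -0.8909.
x_1 = (0.3922 + 0.9806·(-0.8909))/5.0990 = -0.0944.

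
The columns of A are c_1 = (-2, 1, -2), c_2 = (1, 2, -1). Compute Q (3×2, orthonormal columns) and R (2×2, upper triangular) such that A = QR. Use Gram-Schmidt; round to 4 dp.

Q = [[-0.6667, 0.6128], [0.3333, 0.7542], [-0.6667, -0.2357]], R = [[3.0000, 0.6667], [0.0000, 2.3570]]

c_1 = (-2, 1, -2); ‖c_1‖ = 3.0000, so e_1 = (-0.6667, 0.3333, -0.6667).
e_1·c_2 = (-0.6667)·1 + 0.3333·2 + (-0.6667)·(-1) = 0.6667.
u_2 = c_2 − 0.6667·e_1 = (1.4444, 1.7778, -0.5556).
‖u_2‖ = 2.3570, so e_2 = (0.6128, 0.7542, -0.2357).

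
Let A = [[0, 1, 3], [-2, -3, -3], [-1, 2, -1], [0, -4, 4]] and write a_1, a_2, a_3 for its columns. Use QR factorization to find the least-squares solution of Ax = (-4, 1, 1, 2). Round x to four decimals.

x = (0.4423, -0.5754, -0.4157)

a_1 = (0, -2, -1, 0); ‖a_1‖ = 2.2361, so q_1 = (0.0000, -0.8944, -0.4472, 0.0000).
q_1·a_2 = 0.0000·1 + (-0.8944)·(-3) + (-0.4472)·2 + 0.0000·(-4) = 1.7889.
u_2 = a_2 − 1.7889·q_1 = (1.0000, -1.4000, 2.8000, -4.0000).
‖u_2‖ = 5.1769, so q_2 = (0.1932, -0.2704, 0.5409, -0.7727).
q_1·a_3 = 0.0000·3 + (-0.8944)·(-3) + (-0.4472)·(-1) + 0.0000·4 = 3.1305; q_2·a_3 = 0.1932·3 + (-0.2704)·(-3) + 0.5409·(-1) + (-0.7727)·4 = -2.2407.
u_3 = a_3 − 3.1305·q_1 + 2.2407·q_2 = (3.4328, -0.8060, 1.6119, 2.2687).
‖u_3‖ = 4.4921, so q_3 = (0.7642, -0.1794, 0.3588, 0.5050).
Qᵀb = (-1.3416, -2.0476, -1.8673).
Back-substitute: x_3 = -1.8673/4.4921 = -0.4157.
x_2 = (-2.0476 + 2.2407·(-0.4157))/5.1769 = -0.5754.
x_1 = (-1.3416 − 1.7889·(-0.5754) − 3.1305·(-0.4157))/2.2361 = 0.4423.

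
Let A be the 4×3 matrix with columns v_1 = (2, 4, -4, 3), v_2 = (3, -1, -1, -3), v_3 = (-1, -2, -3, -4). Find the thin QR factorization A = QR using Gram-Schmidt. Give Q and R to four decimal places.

Q = [[0.2981, 0.7042, -0.6148], [0.5963, -0.1648, -0.1424], [-0.5963, -0.2847, -0.7002], [0.4472, -0.6293, -0.3339]], R = [[6.7082, -0.4472, -1.4907], [0.0000, 4.4497, 2.9964], [0.0000, 0.0000, 4.3358]]

v_1 = (2, 4, -4, 3); ‖v_1‖ = 6.7082, so e_1 = (0.2981, 0.5963, -0.5963, 0.4472).
e_1·v_2 = 0.2981·3 + 0.5963·(-1) + (-0.5963)·(-1) + 0.4472·(-3) = -0.4472.
u_2 = v_2 + 0.4472·e_1 = (3.1333, -0.7333, -1.2667, -2.8000).
‖u_2‖ = 4.4497, so e_2 = (0.7042, -0.1648, -0.2847, -0.6293).
e_1·v_3 = 0.2981·(-1) + 0.5963·(-2) + (-0.5963)·(-3) + 0.4472·(-4) = -1.4907; e_2·v_3 = 0.7042·(-1) + (-0.1648)·(-2) + (-0.2847)·(-3) + (-0.6293)·(-4) = 2.9964.
u_3 = v_3 + 1.4907·e_1 − 2.9964·e_2 = (-2.6655, -0.6173, -3.0359, -1.4478).
‖u_3‖ = 4.3358, so e_3 = (-0.6148, -0.1424, -0.7002, -0.3339).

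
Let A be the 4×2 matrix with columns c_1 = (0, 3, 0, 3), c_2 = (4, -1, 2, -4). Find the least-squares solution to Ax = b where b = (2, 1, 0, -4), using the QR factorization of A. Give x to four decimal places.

x = (0.0272, 0.6327)

c_1 = (0, 3, 0, 3); ‖c_1‖ = 4.2426, so e_1 = (0.0000, 0.7071, 0.0000, 0.7071).
e_1·c_2 = 0.0000·4 + 0.7071·(-1) + 0.0000·2 + 0.7071·(-4) = -3.5355.
u_2 = c_2 + 3.5355·e_1 = (4.0000, 1.5000, 2.0000, -1.5000).
‖u_2‖ = 4.9497, so e_2 = (0.8081, 0.3030, 0.4041, -0.3030).
Qᵀb = (-2.1213, 3.1315).
Back-substitute: x_2 = 3.1315/4.9497 = 0.6327.
x_1 = (-2.1213 + 3.5355·0.6327)/4.2426 = 0.0272.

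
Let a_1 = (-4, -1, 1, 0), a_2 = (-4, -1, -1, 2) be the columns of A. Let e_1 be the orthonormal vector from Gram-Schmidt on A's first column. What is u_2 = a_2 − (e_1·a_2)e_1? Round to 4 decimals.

u_2 = (-0.4444, -0.1111, -1.8889, 2.0000)

a_1 = (-4, -1, 1, 0); ‖a_1‖ = 4.2426, so e_1 = (-0.9428, -0.2357, 0.2357, 0.0000).
e_1·a_2 = (-0.9428)·(-4) + (-0.2357)·(-1) + 0.2357·(-1) + 0.0000·2 = 3.7712.
u_2 = a_2 − 3.7712·e_1 = (-0.4444, -0.1111, -1.8889, 2.0000).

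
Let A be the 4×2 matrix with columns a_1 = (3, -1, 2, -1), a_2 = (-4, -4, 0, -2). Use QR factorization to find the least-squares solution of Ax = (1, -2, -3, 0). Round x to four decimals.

a_1 = (3, -1, 2, -1); ‖a_1‖ = 3.8730, so q_1 = (0.7746, -0.2582, 0.5164, -0.2582).
q_1·a_2 = 0.7746·(-4) + (-0.2582)·(-4) + 0.5164·0 + (-0.2582)·(-2) = -1.5492.
u_2 = a_2 + 1.5492·q_1 = (-2.8000, -4.4000, 0.8000, -2.4000).
‖u_2‖ = 5.7966, so q_2 = (-0.4830, -0.7591, 0.1380, -0.4140).
Qᵀb = (-0.2582, 0.6211).
Back-substitute: x_2 = 0.6211/5.7966 = 0.1071.
x_1 = (-0.2582 + 1.5492·0.1071)/3.8730 = -0.0238.

x = (-0.0238, 0.1071)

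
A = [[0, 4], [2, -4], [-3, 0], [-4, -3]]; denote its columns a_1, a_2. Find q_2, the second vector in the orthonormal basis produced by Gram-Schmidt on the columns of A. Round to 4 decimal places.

a_1 = (0, 2, -3, -4); ‖a_1‖ = 5.3852, so q_1 = (0.0000, 0.3714, -0.5571, -0.7428).
q_1·a_2 = 0.0000·4 + 0.3714·(-4) + (-0.5571)·0 + (-0.7428)·(-3) = 0.7428.
u_2 = a_2 − 0.7428·q_1 = (4.0000, -4.2759, 0.4138, -2.4483).
‖u_2‖ = 6.3599, so q_2 = (0.6289, -0.6723, 0.0651, -0.3850).

q_2 = (0.6289, -0.6723, 0.0651, -0.3850)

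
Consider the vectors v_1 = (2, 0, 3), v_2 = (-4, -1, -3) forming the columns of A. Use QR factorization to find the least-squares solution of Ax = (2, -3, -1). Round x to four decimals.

v_1 = (2, 0, 3); ‖v_1‖ = 3.6056, so q_1 = (0.5547, 0.0000, 0.8321).
q_1·v_2 = 0.5547·(-4) + 0.0000·(-1) + 0.8321·(-3) = -4.7150.
u_2 = v_2 + 4.7150·q_1 = (-1.3846, -1.0000, 0.9231).
‖u_2‖ = 1.9415, so q_2 = (-0.7132, -0.5151, 0.4755).
Qᵀb = (0.2774, -0.3566).
Back-substitute: x_2 = -0.3566/1.9415 = -0.1837.
x_1 = (0.2774 + 4.7150·(-0.1837))/3.6056 = -0.1633.

x = (-0.1633, -0.1837)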